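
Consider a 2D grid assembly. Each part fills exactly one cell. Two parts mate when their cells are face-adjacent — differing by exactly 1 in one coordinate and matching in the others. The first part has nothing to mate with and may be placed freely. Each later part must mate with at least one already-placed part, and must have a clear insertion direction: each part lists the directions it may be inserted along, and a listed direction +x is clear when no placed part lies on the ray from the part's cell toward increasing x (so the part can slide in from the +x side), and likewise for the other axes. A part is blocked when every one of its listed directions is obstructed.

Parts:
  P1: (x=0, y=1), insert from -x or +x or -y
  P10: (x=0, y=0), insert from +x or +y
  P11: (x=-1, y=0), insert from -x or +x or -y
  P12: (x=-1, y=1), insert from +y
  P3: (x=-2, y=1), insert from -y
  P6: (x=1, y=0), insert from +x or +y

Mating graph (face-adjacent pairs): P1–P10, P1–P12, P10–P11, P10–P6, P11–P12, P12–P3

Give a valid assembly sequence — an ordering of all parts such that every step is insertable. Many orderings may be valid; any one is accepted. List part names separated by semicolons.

1. P6@(1, 0) [+x clear] — {P6}
2. P10@(0, 0) [+y clear] — {P10, P6}
3. P1@(0, 1) [-x clear] — {P1, P10, P6}
4. P11@(-1, 0) [-x clear] — {P1, P10, P11, P6}
5. P12@(-1, 1) [+y clear] — {P1, P10, P11, P12, P6}
6. P3@(-2, 1) [-y clear] — {P1, P10, P11, P12, P3, P6}

P6; P10; P1; P11; P12; P3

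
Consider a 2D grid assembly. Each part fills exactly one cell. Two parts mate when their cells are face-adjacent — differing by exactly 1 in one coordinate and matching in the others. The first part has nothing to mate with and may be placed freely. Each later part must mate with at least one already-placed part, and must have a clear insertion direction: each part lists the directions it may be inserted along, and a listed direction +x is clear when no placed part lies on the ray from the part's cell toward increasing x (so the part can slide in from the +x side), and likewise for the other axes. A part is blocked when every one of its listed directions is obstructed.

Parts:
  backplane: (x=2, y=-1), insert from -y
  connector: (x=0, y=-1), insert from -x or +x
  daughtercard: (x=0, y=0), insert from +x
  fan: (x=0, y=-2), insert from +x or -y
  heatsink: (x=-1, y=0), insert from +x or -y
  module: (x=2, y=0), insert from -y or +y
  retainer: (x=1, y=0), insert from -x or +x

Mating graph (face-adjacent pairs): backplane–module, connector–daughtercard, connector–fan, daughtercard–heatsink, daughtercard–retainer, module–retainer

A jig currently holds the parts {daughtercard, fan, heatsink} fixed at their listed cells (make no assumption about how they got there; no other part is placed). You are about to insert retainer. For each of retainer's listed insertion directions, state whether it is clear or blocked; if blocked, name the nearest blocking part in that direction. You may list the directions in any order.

+x: clear; -x: blocked by daughtercard

-x: nearest on ray is daughtercard@(0, 0) ⇒ blocked
+x: ray from retainer(1, 0) has no placed part ⇒ clear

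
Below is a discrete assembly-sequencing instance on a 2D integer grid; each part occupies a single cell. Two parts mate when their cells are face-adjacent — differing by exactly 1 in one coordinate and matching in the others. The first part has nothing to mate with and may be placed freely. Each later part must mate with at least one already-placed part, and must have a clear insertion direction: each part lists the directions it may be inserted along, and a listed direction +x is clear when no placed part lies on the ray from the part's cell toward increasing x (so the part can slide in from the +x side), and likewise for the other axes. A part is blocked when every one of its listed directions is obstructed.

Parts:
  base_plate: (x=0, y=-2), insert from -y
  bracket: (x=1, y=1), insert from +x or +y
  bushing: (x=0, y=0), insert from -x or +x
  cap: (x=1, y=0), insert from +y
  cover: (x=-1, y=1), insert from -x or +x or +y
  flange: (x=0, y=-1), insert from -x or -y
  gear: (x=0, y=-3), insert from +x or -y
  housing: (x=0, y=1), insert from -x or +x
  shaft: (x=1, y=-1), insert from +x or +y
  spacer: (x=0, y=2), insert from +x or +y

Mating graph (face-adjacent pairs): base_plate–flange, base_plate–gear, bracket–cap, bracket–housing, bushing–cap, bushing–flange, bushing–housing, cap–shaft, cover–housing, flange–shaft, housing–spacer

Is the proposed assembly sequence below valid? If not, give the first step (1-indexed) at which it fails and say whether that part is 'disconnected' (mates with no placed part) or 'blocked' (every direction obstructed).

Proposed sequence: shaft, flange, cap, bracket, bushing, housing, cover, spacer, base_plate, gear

Valid

1. shaft@(1, -1) [+x clear] — {shaft}
2. flange@(0, -1) [-x clear] — {flange, shaft}
3. cap@(1, 0) [+y clear] — {cap, flange, shaft}
4. bracket@(1, 1) [+x clear] — {bracket, cap, flange, shaft}
5. bushing@(0, 0) [-x clear] — {bracket, bushing, cap, flange, shaft}
6. housing@(0, 1) [-x clear] — {bracket, bushing, cap, flange, housing, shaft}
7. cover@(-1, 1) [-x clear] — {bracket, bushing, cap, cover, flange, housing, shaft}
8. spacer@(0, 2) [+x clear] — {bracket, bushing, cap, cover, flange, housing, shaft, spacer}
9. base_plate@(0, -2) [-y clear] — {base_plate, bracket, bushing, cap, cover, flange, housing, shaft, spacer}
10. gear@(0, -3) [+x clear] — {base_plate, bracket, bushing, cap, cover, flange, gear, housing, shaft, spacer}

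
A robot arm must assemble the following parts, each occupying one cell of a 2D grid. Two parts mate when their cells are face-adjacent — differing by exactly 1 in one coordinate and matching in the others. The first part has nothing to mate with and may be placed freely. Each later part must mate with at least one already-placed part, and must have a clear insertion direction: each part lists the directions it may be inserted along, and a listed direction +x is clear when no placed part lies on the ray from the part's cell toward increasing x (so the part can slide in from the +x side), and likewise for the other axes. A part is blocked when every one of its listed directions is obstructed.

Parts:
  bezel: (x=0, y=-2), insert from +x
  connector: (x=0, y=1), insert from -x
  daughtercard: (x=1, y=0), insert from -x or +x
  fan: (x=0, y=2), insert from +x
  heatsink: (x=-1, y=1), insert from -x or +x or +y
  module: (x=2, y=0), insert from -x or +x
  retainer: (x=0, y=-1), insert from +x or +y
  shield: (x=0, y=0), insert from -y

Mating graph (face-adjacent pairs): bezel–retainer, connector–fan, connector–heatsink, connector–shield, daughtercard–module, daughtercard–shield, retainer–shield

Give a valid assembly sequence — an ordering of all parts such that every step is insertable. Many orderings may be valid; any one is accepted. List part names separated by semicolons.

module; daughtercard; shield; retainer; bezel; connector; heatsink; fan

1. module@(2, 0) [-x clear] — {module}
2. daughtercard@(1, 0) [-x clear] — {daughtercard, module}
3. shield@(0, 0) [-y clear] — {daughtercard, module, shield}
4. retainer@(0, -1) [+x clear] — {daughtercard, module, retainer, shield}
5. bezel@(0, -2) [+x clear] — {bezel, daughtercard, module, retainer, shield}
6. connector@(0, 1) [-x clear] — {bezel, connector, daughtercard, module, retainer, shield}
7. heatsink@(-1, 1) [-x clear] — {bezel, connector, daughtercard, heatsink, module, retainer, shield}
8. fan@(0, 2) [+x clear] — {bezel, connector, daughtercard, fan, heatsink, module, retainer, shield}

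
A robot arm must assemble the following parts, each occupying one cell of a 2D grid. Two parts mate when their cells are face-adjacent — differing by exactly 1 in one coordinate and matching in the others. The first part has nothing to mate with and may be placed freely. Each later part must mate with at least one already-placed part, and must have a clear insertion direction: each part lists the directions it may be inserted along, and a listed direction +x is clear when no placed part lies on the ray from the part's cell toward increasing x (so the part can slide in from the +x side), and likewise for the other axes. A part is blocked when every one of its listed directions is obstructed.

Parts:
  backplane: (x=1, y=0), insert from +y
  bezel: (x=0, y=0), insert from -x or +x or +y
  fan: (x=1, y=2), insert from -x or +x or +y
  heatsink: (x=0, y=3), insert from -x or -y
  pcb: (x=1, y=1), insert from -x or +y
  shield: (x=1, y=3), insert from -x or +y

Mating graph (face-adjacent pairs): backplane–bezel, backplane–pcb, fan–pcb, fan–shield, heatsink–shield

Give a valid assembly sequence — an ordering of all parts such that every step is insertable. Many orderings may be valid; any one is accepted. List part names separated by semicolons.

1. bezel@(0, 0) [-x clear] — {bezel}
2. backplane@(1, 0) [+y clear] — {backplane, bezel}
3. pcb@(1, 1) [-x clear] — {backplane, bezel, pcb}
4. fan@(1, 2) [-x clear] — {backplane, bezel, fan, pcb}
5. shield@(1, 3) [-x clear] — {backplane, bezel, fan, pcb, shield}
6. heatsink@(0, 3) [-x clear] — {backplane, bezel, fan, heatsink, pcb, shield}

bezel; backplane; pcb; fan; shield; heatsink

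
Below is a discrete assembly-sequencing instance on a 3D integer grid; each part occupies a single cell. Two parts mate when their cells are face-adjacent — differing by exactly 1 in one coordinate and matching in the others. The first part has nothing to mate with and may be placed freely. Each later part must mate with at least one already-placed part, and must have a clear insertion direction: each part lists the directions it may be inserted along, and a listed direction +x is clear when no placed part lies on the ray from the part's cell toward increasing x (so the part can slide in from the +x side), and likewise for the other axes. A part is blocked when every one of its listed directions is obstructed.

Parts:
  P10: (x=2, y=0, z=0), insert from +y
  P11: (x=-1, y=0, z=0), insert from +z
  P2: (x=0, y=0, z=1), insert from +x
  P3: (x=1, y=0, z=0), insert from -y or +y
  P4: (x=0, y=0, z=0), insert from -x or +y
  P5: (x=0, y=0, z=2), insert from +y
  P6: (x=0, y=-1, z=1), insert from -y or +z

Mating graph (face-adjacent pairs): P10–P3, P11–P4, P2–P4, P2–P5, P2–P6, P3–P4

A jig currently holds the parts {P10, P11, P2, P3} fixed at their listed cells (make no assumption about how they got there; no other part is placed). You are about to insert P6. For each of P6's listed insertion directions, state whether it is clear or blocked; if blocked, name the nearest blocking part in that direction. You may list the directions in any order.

-y: ray from P6(0, -1, 1) has no placed part ⇒ clear
+z: ray from P6(0, -1, 1) has no placed part ⇒ clear

+z: clear; -y: clear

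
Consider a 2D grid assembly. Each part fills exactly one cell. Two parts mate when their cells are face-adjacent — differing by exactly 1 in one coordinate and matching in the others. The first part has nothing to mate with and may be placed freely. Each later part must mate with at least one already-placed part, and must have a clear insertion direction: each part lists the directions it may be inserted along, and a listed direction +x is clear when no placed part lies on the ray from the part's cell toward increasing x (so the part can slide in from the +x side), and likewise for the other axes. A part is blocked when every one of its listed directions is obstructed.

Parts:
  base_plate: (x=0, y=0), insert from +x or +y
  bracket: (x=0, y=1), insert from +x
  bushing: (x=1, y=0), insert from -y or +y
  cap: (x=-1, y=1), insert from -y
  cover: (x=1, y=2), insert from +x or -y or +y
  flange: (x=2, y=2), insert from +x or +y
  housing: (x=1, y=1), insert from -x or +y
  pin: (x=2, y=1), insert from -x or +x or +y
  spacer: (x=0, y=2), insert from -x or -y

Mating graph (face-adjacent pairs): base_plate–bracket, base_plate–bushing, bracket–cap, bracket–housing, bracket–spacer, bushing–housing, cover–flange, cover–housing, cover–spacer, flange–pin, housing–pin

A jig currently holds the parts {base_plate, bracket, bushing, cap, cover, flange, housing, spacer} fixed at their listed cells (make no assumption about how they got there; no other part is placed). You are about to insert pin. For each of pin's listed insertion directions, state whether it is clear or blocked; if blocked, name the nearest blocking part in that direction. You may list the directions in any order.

+x: clear; +y: blocked by flange; -x: blocked by housing

-x: nearest on ray is housing@(1, 1) ⇒ blocked
+x: ray from pin(2, 1) has no placed part ⇒ clear
+y: nearest on ray is flange@(2, 2) ⇒ blocked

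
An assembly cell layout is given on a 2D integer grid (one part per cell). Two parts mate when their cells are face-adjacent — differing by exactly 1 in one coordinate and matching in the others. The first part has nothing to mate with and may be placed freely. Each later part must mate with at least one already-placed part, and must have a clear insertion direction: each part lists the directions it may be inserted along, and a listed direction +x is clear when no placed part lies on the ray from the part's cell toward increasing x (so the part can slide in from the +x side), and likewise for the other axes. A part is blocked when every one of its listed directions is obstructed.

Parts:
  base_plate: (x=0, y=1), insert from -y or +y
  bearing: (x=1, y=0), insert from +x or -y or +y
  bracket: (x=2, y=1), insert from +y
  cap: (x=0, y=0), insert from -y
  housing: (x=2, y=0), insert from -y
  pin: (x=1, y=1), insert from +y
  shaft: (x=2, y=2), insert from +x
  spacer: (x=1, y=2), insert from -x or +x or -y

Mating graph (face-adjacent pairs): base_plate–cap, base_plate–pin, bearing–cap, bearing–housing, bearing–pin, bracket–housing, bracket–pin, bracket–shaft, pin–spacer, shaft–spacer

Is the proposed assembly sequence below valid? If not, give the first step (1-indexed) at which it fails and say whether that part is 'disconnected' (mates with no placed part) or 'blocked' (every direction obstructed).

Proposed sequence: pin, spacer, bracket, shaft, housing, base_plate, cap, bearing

Valid

1. pin@(1, 1) [+y clear] — {pin}
2. spacer@(1, 2) [-x clear] — {pin, spacer}
3. bracket@(2, 1) [+y clear] — {bracket, pin, spacer}
4. shaft@(2, 2) [+x clear] — {bracket, pin, shaft, spacer}
5. housing@(2, 0) [-y clear] — {bracket, housing, pin, shaft, spacer}
6. base_plate@(0, 1) [-y clear] — {base_plate, bracket, housing, pin, shaft, spacer}
7. cap@(0, 0) [-y clear] — {base_plate, bracket, cap, housing, pin, shaft, spacer}
8. bearing@(1, 0) [-y clear] — {base_plate, bearing, bracket, cap, housing, pin, shaft, spacer}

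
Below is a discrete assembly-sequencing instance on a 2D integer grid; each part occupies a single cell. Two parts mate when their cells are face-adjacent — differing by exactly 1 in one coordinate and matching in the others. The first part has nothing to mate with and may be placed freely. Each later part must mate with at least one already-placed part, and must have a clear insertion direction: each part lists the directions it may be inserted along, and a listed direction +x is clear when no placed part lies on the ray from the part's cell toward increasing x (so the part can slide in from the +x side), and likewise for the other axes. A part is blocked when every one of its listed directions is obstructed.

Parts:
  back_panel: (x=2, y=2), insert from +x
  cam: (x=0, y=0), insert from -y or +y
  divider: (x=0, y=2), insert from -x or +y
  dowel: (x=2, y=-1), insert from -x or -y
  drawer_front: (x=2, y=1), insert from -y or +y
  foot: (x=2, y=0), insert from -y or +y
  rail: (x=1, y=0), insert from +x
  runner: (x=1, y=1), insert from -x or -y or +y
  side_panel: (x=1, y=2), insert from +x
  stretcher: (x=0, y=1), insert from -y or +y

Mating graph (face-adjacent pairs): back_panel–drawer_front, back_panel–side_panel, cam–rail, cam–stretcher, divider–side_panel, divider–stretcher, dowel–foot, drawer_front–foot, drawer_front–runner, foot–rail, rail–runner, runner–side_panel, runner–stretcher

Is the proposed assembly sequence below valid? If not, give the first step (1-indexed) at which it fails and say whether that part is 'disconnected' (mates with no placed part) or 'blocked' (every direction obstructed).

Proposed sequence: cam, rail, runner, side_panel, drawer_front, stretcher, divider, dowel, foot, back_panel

1. cam@(0, 0) [-y clear] — {cam}
2. rail@(1, 0) [+x clear] — {cam, rail}
3. runner@(1, 1) [-x clear] — {cam, rail, runner}
4. side_panel@(1, 2) [+x clear] — {cam, rail, runner, side_panel}
5. drawer_front@(2, 1) [-y clear] — {cam, drawer_front, rail, runner, side_panel}
6. stretcher@(0, 1) [+y clear] — {cam, drawer_front, rail, runner, side_panel, stretcher}
7. divider@(0, 2) [-x clear] — {cam, divider, drawer_front, rail, runner, side_panel, stretcher}
8. dowel@(2, -1) — no placed neighbour ⇒ disconnected

Invalid at step 8 (disconnected)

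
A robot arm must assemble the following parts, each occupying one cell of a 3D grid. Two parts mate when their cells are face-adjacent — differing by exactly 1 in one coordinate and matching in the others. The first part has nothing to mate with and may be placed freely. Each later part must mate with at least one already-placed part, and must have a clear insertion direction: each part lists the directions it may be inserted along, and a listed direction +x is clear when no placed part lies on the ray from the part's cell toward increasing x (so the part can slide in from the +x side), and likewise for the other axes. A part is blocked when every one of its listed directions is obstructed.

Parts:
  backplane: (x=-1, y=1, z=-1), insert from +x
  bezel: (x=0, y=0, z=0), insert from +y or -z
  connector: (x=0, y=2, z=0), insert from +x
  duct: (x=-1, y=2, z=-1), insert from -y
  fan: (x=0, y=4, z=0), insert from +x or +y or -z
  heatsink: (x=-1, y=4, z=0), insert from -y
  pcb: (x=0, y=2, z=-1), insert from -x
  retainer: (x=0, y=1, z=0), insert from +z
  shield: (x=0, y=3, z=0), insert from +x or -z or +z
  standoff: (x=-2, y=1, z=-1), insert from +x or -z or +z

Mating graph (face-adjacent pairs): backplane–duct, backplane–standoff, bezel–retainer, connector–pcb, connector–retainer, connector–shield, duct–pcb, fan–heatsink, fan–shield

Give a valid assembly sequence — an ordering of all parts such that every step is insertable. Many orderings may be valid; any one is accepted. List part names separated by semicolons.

connector; pcb; retainer; bezel; shield; fan; heatsink; duct; backplane; standoff

1. connector@(0, 2, 0) [+x clear] — {connector}
2. pcb@(0, 2, -1) [-x clear] — {connector, pcb}
3. retainer@(0, 1, 0) [+z clear] — {connector, pcb, retainer}
4. bezel@(0, 0, 0) [-z clear] — {bezel, connector, pcb, retainer}
5. shield@(0, 3, 0) [+x clear] — {bezel, connector, pcb, retainer, shield}
6. fan@(0, 4, 0) [+x clear] — {bezel, connector, fan, pcb, retainer, shield}
7. heatsink@(-1, 4, 0) [-y clear] — {bezel, connector, fan, heatsink, pcb, retainer, shield}
8. duct@(-1, 2, -1) [-y clear] — {bezel, connector, duct, fan, heatsink, pcb, retainer, shield}
9. backplane@(-1, 1, -1) [+x clear] — {backplane, bezel, connector, duct, fan, heatsink, pcb, retainer, shield}
10. standoff@(-2, 1, -1) [-z clear] — {backplane, bezel, connector, duct, fan, heatsink, pcb, retainer, shield, standoff}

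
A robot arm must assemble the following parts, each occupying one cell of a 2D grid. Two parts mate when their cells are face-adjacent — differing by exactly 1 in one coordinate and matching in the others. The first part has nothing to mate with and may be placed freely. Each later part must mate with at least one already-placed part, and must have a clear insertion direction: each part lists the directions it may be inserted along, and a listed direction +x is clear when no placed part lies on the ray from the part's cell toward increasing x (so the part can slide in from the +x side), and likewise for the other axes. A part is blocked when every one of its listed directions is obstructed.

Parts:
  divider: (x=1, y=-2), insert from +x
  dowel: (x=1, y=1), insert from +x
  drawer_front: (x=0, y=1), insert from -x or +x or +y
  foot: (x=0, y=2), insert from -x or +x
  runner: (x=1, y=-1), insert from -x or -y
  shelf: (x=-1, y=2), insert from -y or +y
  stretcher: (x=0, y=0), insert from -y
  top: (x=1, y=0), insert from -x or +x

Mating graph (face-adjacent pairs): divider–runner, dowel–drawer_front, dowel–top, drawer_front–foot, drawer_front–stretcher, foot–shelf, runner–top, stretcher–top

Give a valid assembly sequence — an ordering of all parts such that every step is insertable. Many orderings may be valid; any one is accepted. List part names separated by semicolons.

1. dowel@(1, 1) [+x clear] — {dowel}
2. drawer_front@(0, 1) [-x clear] — {dowel, drawer_front}
3. foot@(0, 2) [-x clear] — {dowel, drawer_front, foot}
4. top@(1, 0) [-x clear] — {dowel, drawer_front, foot, top}
5. runner@(1, -1) [-x clear] — {dowel, drawer_front, foot, runner, top}
6. stretcher@(0, 0) [-y clear] — {dowel, drawer_front, foot, runner, stretcher, top}
7. shelf@(-1, 2) [-y clear] — {dowel, drawer_front, foot, runner, shelf, stretcher, top}
8. divider@(1, -2) [+x clear] — {divider, dowel, drawer_front, foot, runner, shelf, stretcher, top}

dowel; drawer_front; foot; top; runner; stretcher; shelf; divider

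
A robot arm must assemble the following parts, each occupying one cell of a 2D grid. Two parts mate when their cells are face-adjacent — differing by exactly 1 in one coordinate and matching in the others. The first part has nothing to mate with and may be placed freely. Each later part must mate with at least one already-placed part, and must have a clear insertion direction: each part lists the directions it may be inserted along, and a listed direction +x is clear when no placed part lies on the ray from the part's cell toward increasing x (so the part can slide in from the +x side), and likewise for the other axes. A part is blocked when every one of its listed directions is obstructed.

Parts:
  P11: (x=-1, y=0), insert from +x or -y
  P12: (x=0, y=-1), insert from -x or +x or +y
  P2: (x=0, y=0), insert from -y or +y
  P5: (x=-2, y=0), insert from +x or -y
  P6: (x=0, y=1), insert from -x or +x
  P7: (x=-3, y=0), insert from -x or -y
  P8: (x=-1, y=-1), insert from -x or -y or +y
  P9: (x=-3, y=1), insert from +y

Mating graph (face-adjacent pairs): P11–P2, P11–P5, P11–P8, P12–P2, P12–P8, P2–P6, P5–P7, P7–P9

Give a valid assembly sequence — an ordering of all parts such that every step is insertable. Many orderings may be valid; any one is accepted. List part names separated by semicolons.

1. P11@(-1, 0) [+x clear] — {P11}
2. P8@(-1, -1) [-x clear] — {P11, P8}
3. P5@(-2, 0) [-y clear] — {P11, P5, P8}
4. P7@(-3, 0) [-x clear] — {P11, P5, P7, P8}
5. P2@(0, 0) [-y clear] — {P11, P2, P5, P7, P8}
6. P6@(0, 1) [-x clear] — {P11, P2, P5, P6, P7, P8}
7. P12@(0, -1) [+x clear] — {P11, P12, P2, P5, P6, P7, P8}
8. P9@(-3, 1) [+y clear] — {P11, P12, P2, P5, P6, P7, P8, P9}

P11; P8; P5; P7; P2; P6; P12; P9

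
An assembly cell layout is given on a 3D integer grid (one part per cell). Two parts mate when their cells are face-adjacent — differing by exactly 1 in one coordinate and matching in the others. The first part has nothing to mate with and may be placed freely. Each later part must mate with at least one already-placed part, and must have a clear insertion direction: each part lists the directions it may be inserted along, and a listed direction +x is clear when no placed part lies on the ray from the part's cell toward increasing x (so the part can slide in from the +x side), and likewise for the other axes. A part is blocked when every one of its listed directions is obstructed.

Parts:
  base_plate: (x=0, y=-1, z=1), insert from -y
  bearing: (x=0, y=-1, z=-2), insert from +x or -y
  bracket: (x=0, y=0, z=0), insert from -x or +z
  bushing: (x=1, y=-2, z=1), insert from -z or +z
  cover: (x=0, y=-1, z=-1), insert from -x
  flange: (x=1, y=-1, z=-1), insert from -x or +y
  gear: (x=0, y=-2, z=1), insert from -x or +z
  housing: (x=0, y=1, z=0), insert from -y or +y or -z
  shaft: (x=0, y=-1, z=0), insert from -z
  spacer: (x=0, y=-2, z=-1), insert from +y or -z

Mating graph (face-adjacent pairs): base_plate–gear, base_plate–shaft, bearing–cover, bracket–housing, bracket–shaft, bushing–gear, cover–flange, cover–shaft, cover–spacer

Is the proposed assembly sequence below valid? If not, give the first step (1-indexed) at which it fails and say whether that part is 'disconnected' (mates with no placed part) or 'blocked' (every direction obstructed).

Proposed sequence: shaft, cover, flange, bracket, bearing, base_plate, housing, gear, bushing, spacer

Valid

1. shaft@(0, -1, 0) [-z clear] — {shaft}
2. cover@(0, -1, -1) [-x clear] — {cover, shaft}
3. flange@(1, -1, -1) [+y clear] — {cover, flange, shaft}
4. bracket@(0, 0, 0) [-x clear] — {bracket, cover, flange, shaft}
5. bearing@(0, -1, -2) [+x clear] — {bearing, bracket, cover, flange, shaft}
6. base_plate@(0, -1, 1) [-y clear] — {base_plate, bearing, bracket, cover, flange, shaft}
7. housing@(0, 1, 0) [+y clear] — {base_plate, bearing, bracket, cover, flange, housing, shaft}
8. gear@(0, -2, 1) [-x clear] — {base_plate, bearing, bracket, cover, flange, gear, housing, shaft}
9. bushing@(1, -2, 1) [-z clear] — {base_plate, bearing, bracket, bushing, cover, flange, gear, housing, shaft}
10. spacer@(0, -2, -1) [-z clear] — {base_plate, bearing, bracket, bushing, cover, flange, gear, housing, shaft, spacer}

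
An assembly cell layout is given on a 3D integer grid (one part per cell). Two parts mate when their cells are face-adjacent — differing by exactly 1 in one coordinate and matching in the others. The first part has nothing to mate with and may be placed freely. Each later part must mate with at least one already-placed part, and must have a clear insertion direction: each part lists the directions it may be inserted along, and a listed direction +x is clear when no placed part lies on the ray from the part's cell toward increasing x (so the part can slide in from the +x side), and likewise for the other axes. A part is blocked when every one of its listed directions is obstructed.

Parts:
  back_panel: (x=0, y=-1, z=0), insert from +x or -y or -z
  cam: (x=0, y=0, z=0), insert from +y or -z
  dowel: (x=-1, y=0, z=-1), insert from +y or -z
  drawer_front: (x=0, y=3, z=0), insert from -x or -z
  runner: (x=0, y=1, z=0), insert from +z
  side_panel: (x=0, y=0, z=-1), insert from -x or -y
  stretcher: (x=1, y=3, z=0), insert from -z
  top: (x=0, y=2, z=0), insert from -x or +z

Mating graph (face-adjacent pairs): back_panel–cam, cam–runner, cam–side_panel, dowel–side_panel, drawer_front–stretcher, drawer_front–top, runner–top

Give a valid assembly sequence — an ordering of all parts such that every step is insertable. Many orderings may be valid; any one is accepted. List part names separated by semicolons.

1. runner@(0, 1, 0) [+z clear] — {runner}
2. cam@(0, 0, 0) [-z clear] — {cam, runner}
3. side_panel@(0, 0, -1) [-x clear] — {cam, runner, side_panel}
4. top@(0, 2, 0) [-x clear] — {cam, runner, side_panel, top}
5. drawer_front@(0, 3, 0) [-x clear] — {cam, drawer_front, runner, side_panel, top}
6. stretcher@(1, 3, 0) [-z clear] — {cam, drawer_front, runner, side_panel, stretcher, top}
7. dowel@(-1, 0, -1) [+y clear] — {cam, dowel, drawer_front, runner, side_panel, stretcher, top}
8. back_panel@(0, -1, 0) [+x clear] — {back_panel, cam, dowel, drawer_front, runner, side_panel, stretcher, top}

runner; cam; side_panel; top; drawer_front; stretcher; dowel; back_panel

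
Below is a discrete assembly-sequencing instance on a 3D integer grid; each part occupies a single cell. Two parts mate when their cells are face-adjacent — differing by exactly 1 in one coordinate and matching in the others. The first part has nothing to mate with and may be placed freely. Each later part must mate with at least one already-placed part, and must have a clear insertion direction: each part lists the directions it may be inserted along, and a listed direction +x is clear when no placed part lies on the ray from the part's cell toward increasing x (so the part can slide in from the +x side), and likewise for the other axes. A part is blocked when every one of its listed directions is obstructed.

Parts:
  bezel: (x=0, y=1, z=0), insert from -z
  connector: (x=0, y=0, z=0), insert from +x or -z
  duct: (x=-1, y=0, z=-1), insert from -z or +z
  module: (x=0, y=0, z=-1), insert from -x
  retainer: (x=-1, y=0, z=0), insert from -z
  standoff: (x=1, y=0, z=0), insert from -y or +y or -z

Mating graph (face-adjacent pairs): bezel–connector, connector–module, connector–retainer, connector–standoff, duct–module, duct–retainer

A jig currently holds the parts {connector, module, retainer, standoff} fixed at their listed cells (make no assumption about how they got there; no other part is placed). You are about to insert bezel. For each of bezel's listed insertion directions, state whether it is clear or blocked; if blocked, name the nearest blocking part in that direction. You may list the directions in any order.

-z: clear

-z: ray from bezel(0, 1, 0) has no placed part ⇒ clear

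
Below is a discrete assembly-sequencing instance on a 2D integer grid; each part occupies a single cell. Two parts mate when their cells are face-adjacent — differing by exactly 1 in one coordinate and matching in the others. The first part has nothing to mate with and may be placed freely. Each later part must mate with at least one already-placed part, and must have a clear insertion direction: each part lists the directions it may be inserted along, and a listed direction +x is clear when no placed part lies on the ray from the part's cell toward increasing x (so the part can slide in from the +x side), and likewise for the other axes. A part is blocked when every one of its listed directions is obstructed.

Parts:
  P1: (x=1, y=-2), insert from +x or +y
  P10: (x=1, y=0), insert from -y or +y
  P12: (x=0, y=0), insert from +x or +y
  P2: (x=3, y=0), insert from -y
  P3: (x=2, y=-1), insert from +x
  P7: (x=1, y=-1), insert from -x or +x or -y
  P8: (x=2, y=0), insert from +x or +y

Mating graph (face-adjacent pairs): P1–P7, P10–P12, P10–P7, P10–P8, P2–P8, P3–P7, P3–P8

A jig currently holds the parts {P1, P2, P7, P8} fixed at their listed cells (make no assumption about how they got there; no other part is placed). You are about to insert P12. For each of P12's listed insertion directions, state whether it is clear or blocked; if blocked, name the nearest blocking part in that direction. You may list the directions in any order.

+x: blocked by P8; +y: clear

+x: nearest on ray is P8@(2, 0) ⇒ blocked
+y: ray from P12(0, 0) has no placed part ⇒ clear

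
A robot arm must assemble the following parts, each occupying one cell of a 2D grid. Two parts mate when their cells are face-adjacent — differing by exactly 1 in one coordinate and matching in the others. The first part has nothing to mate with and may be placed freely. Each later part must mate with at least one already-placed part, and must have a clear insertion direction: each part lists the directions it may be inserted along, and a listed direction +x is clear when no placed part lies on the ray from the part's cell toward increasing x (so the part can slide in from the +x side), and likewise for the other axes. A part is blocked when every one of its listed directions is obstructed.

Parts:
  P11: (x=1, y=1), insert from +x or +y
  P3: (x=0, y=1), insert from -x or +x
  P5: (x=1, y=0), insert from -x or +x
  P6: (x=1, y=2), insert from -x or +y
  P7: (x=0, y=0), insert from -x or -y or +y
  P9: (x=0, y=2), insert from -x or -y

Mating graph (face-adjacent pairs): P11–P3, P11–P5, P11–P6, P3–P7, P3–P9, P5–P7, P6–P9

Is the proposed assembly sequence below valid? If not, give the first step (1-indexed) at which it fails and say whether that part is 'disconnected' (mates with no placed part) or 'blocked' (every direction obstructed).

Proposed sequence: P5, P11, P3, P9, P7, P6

Valid

1. P5@(1, 0) [-x clear] — {P5}
2. P11@(1, 1) [+x clear] — {P11, P5}
3. P3@(0, 1) [-x clear] — {P11, P3, P5}
4. P9@(0, 2) [-x clear] — {P11, P3, P5, P9}
5. P7@(0, 0) [-x clear] — {P11, P3, P5, P7, P9}
6. P6@(1, 2) [+y clear] — {P11, P3, P5, P6, P7, P9}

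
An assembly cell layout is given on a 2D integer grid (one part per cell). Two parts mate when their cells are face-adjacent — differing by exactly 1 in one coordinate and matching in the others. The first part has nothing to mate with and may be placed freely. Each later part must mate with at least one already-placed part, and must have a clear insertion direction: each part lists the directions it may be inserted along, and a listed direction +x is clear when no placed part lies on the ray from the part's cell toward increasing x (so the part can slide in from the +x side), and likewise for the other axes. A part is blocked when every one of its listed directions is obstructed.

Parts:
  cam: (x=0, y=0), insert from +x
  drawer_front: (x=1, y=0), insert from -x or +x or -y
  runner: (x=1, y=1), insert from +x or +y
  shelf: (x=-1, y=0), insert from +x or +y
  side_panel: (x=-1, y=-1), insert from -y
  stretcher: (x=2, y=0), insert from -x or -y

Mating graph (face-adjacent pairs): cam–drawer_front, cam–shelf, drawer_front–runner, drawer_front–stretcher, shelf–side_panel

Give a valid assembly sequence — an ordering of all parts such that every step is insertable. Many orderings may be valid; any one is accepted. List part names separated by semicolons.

1. side_panel@(-1, -1) [-y clear] — {side_panel}
2. shelf@(-1, 0) [+x clear] — {shelf, side_panel}
3. cam@(0, 0) [+x clear] — {cam, shelf, side_panel}
4. drawer_front@(1, 0) [+x clear] — {cam, drawer_front, shelf, side_panel}
5. stretcher@(2, 0) [-y clear] — {cam, drawer_front, shelf, side_panel, stretcher}
6. runner@(1, 1) [+x clear] — {cam, drawer_front, runner, shelf, side_panel, stretcher}

side_panel; shelf; cam; drawer_front; stretcher; runner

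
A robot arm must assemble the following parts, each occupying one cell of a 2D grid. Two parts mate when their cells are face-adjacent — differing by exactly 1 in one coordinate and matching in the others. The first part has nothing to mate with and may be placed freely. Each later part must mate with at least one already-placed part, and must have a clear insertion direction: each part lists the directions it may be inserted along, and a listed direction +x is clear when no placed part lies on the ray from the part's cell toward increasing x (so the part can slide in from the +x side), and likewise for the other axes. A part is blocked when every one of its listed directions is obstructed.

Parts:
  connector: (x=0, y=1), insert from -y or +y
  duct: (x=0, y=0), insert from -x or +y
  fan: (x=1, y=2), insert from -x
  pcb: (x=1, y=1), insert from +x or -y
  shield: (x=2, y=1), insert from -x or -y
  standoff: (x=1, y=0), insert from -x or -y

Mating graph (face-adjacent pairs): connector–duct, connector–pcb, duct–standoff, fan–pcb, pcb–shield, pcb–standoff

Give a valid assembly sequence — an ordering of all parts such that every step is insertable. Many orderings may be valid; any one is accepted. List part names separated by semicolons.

standoff; duct; connector; pcb; shield; fan

1. standoff@(1, 0) [-x clear] — {standoff}
2. duct@(0, 0) [-x clear] — {duct, standoff}
3. connector@(0, 1) [+y clear] — {connector, duct, standoff}
4. pcb@(1, 1) [+x clear] — {connector, duct, pcb, standoff}
5. shield@(2, 1) [-y clear] — {connector, duct, pcb, shield, standoff}
6. fan@(1, 2) [-x clear] — {connector, duct, fan, pcb, shield, standoff}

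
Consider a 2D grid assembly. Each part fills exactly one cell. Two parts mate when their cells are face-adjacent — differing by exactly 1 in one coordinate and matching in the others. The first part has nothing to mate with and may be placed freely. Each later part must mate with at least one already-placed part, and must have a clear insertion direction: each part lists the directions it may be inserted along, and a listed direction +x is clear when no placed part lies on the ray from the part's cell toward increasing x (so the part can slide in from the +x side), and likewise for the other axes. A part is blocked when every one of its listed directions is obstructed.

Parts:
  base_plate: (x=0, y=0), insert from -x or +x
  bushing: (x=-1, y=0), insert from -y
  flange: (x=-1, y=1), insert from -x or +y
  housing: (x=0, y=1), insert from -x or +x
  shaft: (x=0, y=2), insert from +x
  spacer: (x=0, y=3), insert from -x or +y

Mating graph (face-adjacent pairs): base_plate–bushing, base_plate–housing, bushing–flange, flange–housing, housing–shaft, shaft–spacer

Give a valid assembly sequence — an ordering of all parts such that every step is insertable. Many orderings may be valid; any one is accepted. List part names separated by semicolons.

shaft; housing; spacer; base_plate; bushing; flange

1. shaft@(0, 2) [+x clear] — {shaft}
2. housing@(0, 1) [-x clear] — {housing, shaft}
3. spacer@(0, 3) [-x clear] — {housing, shaft, spacer}
4. base_plate@(0, 0) [-x clear] — {base_plate, housing, shaft, spacer}
5. bushing@(-1, 0) [-y clear] — {base_plate, bushing, housing, shaft, spacer}
6. flange@(-1, 1) [-x clear] — {base_plate, bushing, flange, housing, shaft, spacer}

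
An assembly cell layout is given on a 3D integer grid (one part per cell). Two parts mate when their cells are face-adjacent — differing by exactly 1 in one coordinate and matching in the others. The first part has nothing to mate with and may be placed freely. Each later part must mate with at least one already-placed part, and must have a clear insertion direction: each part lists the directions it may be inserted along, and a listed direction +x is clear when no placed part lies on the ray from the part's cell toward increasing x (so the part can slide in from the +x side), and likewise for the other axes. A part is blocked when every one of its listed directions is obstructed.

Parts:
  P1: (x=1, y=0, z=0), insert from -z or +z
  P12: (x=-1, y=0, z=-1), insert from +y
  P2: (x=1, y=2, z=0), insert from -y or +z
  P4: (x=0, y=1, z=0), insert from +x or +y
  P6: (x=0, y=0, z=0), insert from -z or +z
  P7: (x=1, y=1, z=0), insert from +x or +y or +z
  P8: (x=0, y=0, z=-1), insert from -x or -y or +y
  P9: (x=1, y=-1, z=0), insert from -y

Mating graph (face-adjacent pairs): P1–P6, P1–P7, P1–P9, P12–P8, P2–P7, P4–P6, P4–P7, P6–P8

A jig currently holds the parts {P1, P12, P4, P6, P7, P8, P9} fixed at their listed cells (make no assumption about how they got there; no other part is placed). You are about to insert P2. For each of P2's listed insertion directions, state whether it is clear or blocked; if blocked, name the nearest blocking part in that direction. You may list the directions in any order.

-y: nearest on ray is P7@(1, 1, 0) ⇒ blocked
+z: ray from P2(1, 2, 0) has no placed part ⇒ clear

+z: clear; -y: blocked by P7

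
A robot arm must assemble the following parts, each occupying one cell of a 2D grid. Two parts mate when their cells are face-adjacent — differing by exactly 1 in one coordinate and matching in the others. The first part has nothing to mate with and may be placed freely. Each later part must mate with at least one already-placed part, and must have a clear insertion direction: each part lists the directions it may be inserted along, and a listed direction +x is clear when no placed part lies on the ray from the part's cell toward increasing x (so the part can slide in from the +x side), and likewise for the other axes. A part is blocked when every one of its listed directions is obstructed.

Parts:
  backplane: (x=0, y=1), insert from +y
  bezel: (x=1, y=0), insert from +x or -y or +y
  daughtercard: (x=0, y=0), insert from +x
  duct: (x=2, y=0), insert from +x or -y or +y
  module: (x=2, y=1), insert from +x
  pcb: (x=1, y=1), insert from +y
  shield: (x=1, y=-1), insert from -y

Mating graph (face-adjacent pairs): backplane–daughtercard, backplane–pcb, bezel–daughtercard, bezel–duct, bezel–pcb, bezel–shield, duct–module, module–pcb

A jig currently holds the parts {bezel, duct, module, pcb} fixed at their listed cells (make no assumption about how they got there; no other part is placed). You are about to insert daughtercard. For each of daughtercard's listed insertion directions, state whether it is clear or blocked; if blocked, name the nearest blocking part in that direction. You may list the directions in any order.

+x: nearest on ray is bezel@(1, 0) ⇒ blocked

+x: blocked by bezel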